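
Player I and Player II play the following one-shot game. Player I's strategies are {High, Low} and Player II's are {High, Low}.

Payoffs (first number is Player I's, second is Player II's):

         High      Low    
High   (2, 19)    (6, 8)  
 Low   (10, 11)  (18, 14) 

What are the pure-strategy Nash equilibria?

(High, High): Player I prefers Low (10 > 2) — not an equilibrium.
(High, Low): Player I prefers Low (18 > 6); Player II prefers High (19 > 8) — not an equilibrium.
(Low, High): Player II prefers Low (14 > 11) — not an equilibrium.
(Low, Low): Player I gets 18 ≥ 6 from High, and Player II gets 14 ≥ 11 from High — Nash equilibrium.

(Low, Low)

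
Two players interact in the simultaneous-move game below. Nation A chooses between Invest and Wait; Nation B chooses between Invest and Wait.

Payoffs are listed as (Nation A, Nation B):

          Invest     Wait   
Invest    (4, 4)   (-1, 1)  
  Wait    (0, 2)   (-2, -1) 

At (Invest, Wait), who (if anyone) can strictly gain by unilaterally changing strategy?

Nation A at (Invest, Wait) earns -1; deviating to Wait yields -2 — not better.
Nation B earns 1; deviating to Invest yields 4 — a strict improvement.
Only Nation B has a strictly profitable deviation.

Nation B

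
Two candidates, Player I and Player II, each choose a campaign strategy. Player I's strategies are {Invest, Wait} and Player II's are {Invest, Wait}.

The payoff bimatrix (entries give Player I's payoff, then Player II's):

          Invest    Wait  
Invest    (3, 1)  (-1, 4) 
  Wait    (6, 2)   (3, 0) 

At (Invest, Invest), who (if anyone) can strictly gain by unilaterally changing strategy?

Player I at (Invest, Invest) earns 3; deviating to Wait yields 6 — a strict improvement.
Player II earns 1; deviating to Wait yields 4 — a strict improvement.
Both Player I and Player II have strictly profitable deviations.

Both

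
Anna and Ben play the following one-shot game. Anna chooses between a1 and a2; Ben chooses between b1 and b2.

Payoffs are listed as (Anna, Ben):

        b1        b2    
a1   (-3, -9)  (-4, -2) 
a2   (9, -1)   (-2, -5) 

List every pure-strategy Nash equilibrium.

(a2, b1)

(a1, b1): Anna prefers a2 (9 > -3); Ben prefers b2 (-2 > -9) — not an equilibrium.
(a1, b2): Anna prefers a2 (-2 > -4) — not an equilibrium.
(a2, b1): Anna gets 9 ≥ -3 from a1, and Ben gets -1 ≥ -5 from b2 — Nash equilibrium.
(a2, b2): Ben prefers b1 (-1 > -5) — not an equilibrium.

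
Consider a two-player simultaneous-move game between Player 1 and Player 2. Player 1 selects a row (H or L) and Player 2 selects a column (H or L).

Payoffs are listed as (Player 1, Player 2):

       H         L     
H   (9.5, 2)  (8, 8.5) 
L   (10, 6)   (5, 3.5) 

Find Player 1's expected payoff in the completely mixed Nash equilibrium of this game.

65/7

First find q, the probability Player 2 plays H, from Player 1's indifference between H and L: 9.5q + 8(1−q) = 10q + 5(1−q), giving q = 6/7.
Since Player 1 is indifferent in equilibrium, Player 1's expected payoff equals the payoff from either row against (6/7, 1/7). Using H: 9.5(6/7) + 8(1/7) = 65/7.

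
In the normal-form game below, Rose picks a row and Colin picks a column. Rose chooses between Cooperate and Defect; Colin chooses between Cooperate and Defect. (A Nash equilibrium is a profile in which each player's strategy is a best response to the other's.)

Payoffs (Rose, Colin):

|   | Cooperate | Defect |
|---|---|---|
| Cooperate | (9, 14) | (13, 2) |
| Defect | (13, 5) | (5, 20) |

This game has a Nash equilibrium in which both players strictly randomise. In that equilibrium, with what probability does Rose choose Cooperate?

5/9

Let p be the probability that Rose plays Cooperate. In a completely mixed equilibrium, Colin must be indifferent between Cooperate and Defect.
Colin's expected payoff from Cooperate is 14p + 5(1−p); from Defect it is 2p + 20(1−p).
Setting these equal: 9p + 5 = −18p + 20, so p = 5/9.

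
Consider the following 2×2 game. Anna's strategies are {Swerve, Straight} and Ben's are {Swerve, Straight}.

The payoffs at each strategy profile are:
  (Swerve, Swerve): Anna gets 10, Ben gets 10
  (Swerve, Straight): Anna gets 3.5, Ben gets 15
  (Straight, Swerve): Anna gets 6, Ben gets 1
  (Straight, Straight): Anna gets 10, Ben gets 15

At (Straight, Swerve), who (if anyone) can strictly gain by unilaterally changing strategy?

Anna at (Straight, Swerve) earns 6; deviating to Swerve yields 10 — a strict improvement.
Ben earns 1; deviating to Straight yields 15 — a strict improvement.
Both Anna and Ben have strictly profitable deviations.

Both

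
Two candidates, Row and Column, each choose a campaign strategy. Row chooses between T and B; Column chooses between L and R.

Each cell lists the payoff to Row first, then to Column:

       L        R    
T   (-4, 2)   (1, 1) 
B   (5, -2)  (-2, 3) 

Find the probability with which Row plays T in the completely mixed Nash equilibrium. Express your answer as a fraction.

5/6

Let x be the probability that Row plays T. In a completely mixed equilibrium, Column must be indifferent between L and R.
Column's expected payoff from L is 2x − 2(1−x); from R it is x + 3(1−x).
Setting these equal: 4x − 2 = −2x + 3, so x = 5/6.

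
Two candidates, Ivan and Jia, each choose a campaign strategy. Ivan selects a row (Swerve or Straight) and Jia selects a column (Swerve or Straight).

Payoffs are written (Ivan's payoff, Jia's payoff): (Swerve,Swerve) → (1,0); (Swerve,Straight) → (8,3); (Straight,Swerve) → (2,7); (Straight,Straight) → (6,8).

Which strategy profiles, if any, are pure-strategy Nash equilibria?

(Swerve, Swerve): Ivan prefers Straight (2 > 1); Jia prefers Straight (3 > 0) — not an equilibrium.
(Swerve, Straight): Ivan gets 8 ≥ 6 from Straight, and Jia gets 3 ≥ 0 from Swerve — Nash equilibrium.
(Straight, Swerve): Jia prefers Straight (8 > 7) — not an equilibrium.
(Straight, Straight): Ivan prefers Swerve (8 > 6) — not an equilibrium.

(Swerve, Straight)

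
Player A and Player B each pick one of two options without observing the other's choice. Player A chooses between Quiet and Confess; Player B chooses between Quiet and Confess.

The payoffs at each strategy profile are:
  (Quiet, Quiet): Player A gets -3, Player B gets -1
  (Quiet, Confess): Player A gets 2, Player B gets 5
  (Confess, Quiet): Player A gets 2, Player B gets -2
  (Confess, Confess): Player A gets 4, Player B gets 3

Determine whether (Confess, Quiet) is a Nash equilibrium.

At (Confess, Quiet), Player A earns 2; switching to Quiet would give -3, so Player A has no profitable deviation.
Player B earns -2; switching to Confess would give 3, so Player B would deviate.
Since at least one player can profitably deviate, this is not a Nash equilibrium.

No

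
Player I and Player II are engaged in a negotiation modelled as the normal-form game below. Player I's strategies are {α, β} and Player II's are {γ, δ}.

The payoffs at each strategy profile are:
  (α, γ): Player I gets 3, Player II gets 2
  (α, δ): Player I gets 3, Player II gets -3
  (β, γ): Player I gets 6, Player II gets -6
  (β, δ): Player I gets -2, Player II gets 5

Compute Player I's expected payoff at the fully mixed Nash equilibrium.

First find q, the probability Player II plays γ, from Player I's indifference between α and β: 3q + 3(1−q) = 6q − 2(1−q), giving q = 5/8.
Since Player I is indifferent in equilibrium, Player I's expected payoff equals the payoff from either row against (5/8, 3/8). Using α: 3(5/8) + 3(3/8) = 3.

3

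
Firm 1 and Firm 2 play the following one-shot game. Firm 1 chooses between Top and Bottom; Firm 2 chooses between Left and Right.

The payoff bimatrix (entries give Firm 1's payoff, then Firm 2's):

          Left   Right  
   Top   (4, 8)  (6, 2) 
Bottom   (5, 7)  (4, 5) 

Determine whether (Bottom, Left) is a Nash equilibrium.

At (Bottom, Left), Firm 1 earns 5; switching to Top would give 4, so Firm 1 has no profitable deviation.
Firm 2 earns 7; switching to Right would give 5, so Firm 2 has no profitable deviation.
Neither player can gain by a unilateral deviation, so this profile is a Nash equilibrium.

Yes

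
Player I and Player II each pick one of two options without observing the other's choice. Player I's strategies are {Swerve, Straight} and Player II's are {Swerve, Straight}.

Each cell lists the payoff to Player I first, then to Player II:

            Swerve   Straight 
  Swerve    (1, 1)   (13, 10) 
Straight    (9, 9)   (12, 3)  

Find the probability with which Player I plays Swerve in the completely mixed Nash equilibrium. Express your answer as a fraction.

2/5

Let x be the probability that Player I plays Swerve. In a completely mixed equilibrium, Player II must be indifferent between Swerve and Straight.
Player II's expected payoff from Swerve is x + 9(1−x); from Straight it is 10x + 3(1−x).
Setting these equal: −8x + 9 = 7x + 3, so x = 2/5.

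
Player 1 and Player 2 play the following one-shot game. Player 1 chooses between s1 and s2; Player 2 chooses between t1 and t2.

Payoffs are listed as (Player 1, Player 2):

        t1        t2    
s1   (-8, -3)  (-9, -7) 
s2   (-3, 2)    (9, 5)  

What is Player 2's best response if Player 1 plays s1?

Against s1, Player 2 earns -3 from t1 and -7 from t2.
So t1 is the best response.

t1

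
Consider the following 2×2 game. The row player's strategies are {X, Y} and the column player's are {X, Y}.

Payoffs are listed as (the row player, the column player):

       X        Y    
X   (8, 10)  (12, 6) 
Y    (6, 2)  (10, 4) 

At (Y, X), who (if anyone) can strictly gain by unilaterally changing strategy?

Both

The row player at (Y, X) earns 6; deviating to X yields 8 — a strict improvement.
The column player earns 2; deviating to Y yields 4 — a strict improvement.
Both the row player and the column player have strictly profitable deviations.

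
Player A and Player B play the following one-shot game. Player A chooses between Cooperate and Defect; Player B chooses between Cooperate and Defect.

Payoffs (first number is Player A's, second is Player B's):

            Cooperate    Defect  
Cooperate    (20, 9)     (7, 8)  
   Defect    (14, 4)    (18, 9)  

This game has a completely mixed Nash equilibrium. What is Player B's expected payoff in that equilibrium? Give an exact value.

First find x, the probability Player A plays Cooperate, from Player B's indifference between Cooperate and Defect: 9x + 4(1−x) = 8x + 9(1−x), giving x = 5/6.
Since Player B is indifferent in equilibrium, Player B's expected payoff equals the payoff from either column against (5/6, 1/6). Using Cooperate: 9(5/6) + 4(1/6) = 49/6.

49/6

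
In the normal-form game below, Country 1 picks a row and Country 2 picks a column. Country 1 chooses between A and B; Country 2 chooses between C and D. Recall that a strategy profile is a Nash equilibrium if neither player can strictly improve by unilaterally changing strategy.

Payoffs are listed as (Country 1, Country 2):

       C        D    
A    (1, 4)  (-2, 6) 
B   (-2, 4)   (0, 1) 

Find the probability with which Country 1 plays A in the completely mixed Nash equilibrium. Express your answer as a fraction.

3/5

Let p be the probability that Country 1 plays A. In a completely mixed equilibrium, Country 2 must be indifferent between C and D.
Country 2's expected payoff from C is 4p + 4(1−p); from D it is 6p + (1−p).
Setting these equal: 4 = 5p + 1, so p = 3/5.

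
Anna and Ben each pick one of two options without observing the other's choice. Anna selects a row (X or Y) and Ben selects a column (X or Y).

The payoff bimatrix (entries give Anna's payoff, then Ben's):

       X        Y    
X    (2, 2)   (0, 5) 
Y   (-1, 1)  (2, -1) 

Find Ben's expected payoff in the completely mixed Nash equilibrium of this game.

7/5

First find p, the probability Anna plays X, from Ben's indifference between X and Y: 2p + (1−p) = 5p − (1−p), giving p = 2/5.
Since Ben is indifferent in equilibrium, Ben's expected payoff equals the payoff from either column against (2/5, 3/5). Using X: 2(2/5) + (3/5) = 7/5.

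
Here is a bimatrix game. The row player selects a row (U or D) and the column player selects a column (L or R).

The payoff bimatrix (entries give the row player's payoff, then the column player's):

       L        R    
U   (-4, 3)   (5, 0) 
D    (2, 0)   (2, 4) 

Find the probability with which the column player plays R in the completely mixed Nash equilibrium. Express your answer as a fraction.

Let y be the probability that the column player plays L. In a completely mixed equilibrium, the row player must be indifferent between U and D.
The row player's expected payoff from U is −4y + 5(1−y); from D it is 2y + 2(1−y).
Setting these equal: −9y + 5 = 2, so y = 1/3.
Therefore the column player plays R with probability 1 − 1/3 = 2/3.

2/3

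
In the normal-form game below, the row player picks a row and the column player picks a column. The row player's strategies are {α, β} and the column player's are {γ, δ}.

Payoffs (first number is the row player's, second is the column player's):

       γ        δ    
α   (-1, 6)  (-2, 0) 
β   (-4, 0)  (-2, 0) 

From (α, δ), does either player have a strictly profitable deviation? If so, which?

The column player

The row player at (α, δ) earns -2; deviating to β yields -2 — not better.
The column player earns 0; deviating to γ yields 6 — a strict improvement.
Only the column player has a strictly profitable deviation.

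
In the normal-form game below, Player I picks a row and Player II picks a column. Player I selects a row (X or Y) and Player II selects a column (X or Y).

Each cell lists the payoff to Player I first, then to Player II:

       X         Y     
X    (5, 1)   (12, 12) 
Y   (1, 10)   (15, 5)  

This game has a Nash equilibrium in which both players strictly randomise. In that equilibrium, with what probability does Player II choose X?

3/7

Let y be the probability that Player II plays X. In a completely mixed equilibrium, Player I must be indifferent between X and Y.
Player I's expected payoff from X is 5y + 12(1−y); from Y it is y + 15(1−y).
Setting these equal: −7y + 12 = −14y + 15, so y = 3/7.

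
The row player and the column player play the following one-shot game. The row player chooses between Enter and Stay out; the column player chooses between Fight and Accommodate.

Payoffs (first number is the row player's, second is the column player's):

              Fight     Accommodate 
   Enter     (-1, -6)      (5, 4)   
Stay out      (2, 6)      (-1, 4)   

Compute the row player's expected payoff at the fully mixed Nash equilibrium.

First find y, the probability the column player plays Fight, from the row player's indifference between Enter and Stay out: −y + 5(1−y) = 2y − (1−y), giving y = 2/3.
Since the row player is indifferent in equilibrium, the row player's expected payoff equals the payoff from either row against (2/3, 1/3). Using Enter: −(2/3) + 5(1/3) = 1.

1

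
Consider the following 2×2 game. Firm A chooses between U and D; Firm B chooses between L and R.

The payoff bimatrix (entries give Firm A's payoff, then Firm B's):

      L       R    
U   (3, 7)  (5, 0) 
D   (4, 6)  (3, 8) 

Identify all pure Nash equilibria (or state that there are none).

(U, L): Firm A prefers D (4 > 3) — not an equilibrium.
(U, R): Firm B prefers L (7 > 0) — not an equilibrium.
(D, L): Firm B prefers R (8 > 6) — not an equilibrium.
(D, R): Firm A prefers U (5 > 3) — not an equilibrium.

none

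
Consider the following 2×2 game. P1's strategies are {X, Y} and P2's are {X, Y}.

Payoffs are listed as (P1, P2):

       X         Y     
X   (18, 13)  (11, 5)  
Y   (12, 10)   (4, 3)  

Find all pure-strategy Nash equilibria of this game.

(X, X)

(X, X): P1 gets 18 ≥ 12 from Y, and P2 gets 13 ≥ 5 from Y — Nash equilibrium.
(X, Y): P2 prefers X (13 > 5) — not an equilibrium.
(Y, X): P1 prefers X (18 > 12) — not an equilibrium.
(Y, Y): P1 prefers X (11 > 4); P2 prefers X (10 > 3) — not an equilibrium.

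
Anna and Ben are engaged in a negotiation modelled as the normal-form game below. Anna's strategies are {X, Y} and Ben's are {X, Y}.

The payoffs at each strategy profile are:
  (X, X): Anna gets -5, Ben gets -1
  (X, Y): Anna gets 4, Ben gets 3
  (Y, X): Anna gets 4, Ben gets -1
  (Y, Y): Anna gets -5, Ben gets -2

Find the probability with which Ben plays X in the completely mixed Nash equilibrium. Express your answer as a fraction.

Let y be the probability that Ben plays X. In a completely mixed equilibrium, Anna must be indifferent between X and Y.
Anna's expected payoff from X is −5y + 4(1−y); from Y it is 4y − 5(1−y).
Setting these equal: −9y + 4 = 9y − 5, so y = 1/2.

1/2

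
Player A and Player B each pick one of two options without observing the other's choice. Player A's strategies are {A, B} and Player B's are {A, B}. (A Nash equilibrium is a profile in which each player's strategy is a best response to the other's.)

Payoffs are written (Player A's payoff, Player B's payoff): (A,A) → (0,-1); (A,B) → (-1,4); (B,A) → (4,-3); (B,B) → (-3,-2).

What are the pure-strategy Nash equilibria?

(A, B)

(A, A): Player A prefers B (4 > 0); Player B prefers B (4 > -1) — not an equilibrium.
(A, B): Player A gets -1 ≥ -3 from B, and Player B gets 4 ≥ -1 from A — Nash equilibrium.
(B, A): Player B prefers B (-2 > -3) — not an equilibrium.
(B, B): Player A prefers A (-1 > -3) — not an equilibrium.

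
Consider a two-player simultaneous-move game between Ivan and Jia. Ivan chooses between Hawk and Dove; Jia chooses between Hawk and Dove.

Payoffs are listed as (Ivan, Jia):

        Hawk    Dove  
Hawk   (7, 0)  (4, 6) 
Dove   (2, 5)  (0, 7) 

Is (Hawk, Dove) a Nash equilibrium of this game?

At (Hawk, Dove), Ivan earns 4; switching to Dove would give 0, so Ivan has no profitable deviation.
Jia earns 6; switching to Hawk would give 0, so Jia has no profitable deviation.
Neither player can gain by a unilateral deviation, so this profile is a Nash equilibrium.

Yes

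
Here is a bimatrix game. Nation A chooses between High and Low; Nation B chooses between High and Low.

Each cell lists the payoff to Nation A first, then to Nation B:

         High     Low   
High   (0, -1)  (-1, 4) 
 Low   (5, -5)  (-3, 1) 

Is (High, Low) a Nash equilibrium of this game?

Yes

At (High, Low), Nation A earns -1; switching to Low would give -3, so Nation A has no profitable deviation.
Nation B earns 4; switching to High would give -1, so Nation B has no profitable deviation.
Neither player can gain by a unilateral deviation, so this profile is a Nash equilibrium.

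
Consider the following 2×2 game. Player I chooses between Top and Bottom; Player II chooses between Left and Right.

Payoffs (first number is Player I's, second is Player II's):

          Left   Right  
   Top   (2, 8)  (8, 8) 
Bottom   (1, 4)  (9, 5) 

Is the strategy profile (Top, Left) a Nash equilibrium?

Yes

At (Top, Left), Player I earns 2; switching to Bottom would give 1, so Player I has no profitable deviation.
Player II earns 8; switching to Right would give 8, so Player II has no profitable deviation.
Neither player can gain by a unilateral deviation, so this profile is a Nash equilibrium.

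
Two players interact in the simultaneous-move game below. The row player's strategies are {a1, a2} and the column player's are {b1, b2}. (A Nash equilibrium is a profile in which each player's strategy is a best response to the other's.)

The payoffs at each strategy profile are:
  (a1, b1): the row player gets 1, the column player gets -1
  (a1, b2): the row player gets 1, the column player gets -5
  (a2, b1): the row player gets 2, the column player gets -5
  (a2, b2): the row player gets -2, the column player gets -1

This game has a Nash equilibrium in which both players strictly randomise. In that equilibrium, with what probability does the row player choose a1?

Let p be the probability that the row player plays a1. In a completely mixed equilibrium, the column player must be indifferent between b1 and b2.
The column player's expected payoff from b1 is −p − 5(1−p); from b2 it is −5p − (1−p).
Setting these equal: 4p − 5 = −4p − 1, so p = 1/2.

1/2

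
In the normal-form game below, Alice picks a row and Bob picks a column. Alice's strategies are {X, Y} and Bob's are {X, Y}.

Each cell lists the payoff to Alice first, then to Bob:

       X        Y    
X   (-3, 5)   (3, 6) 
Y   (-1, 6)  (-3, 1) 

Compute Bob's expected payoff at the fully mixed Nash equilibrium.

31/6

First find x, the probability Alice plays X, from Bob's indifference between X and Y: 5x + 6(1−x) = 6x + (1−x), giving x = 5/6.
Since Bob is indifferent in equilibrium, Bob's expected payoff equals the payoff from either column against (5/6, 1/6). Using X: 5(5/6) + 6(1/6) = 31/6.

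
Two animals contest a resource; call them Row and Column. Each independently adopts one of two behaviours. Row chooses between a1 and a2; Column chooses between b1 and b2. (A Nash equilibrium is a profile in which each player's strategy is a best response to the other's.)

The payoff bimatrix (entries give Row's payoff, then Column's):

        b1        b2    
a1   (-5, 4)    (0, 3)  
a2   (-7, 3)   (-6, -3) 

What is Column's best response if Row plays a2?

Against a2, Column earns 3 from b1 and -3 from b2.
So b1 is the best response.

b1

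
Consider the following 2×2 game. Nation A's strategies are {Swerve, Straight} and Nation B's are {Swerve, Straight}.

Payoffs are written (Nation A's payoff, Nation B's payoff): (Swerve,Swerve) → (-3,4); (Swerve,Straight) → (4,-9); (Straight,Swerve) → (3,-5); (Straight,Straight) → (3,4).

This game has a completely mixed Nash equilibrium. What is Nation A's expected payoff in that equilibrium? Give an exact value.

3

First find q, the probability Nation B plays Swerve, from Nation A's indifference between Swerve and Straight: −3q + 4(1−q) = 3q + 3(1−q), giving q = 1/7.
Since Nation A is indifferent in equilibrium, Nation A's expected payoff equals the payoff from either row against (1/7, 6/7). Using Swerve: −3(1/7) + 4(6/7) = 3.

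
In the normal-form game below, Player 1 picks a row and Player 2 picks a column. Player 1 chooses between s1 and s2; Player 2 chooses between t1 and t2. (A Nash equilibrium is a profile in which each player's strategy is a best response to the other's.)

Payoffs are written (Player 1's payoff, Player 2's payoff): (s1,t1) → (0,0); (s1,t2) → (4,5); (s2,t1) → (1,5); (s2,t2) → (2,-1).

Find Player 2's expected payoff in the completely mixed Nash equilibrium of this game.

First find p, the probability Player 1 plays s1, from Player 2's indifference between t1 and t2: 5(1−p) = 5p − (1−p), giving p = 6/11.
Since Player 2 is indifferent in equilibrium, Player 2's expected payoff equals the payoff from either column against (6/11, 5/11). Using t1: 5(5/11) = 25/11.

25/11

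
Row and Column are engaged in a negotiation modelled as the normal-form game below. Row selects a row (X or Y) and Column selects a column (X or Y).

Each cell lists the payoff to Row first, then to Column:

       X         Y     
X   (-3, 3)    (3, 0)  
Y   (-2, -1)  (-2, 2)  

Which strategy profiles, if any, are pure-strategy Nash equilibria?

none

(X, X): Row prefers Y (-2 > -3) — not an equilibrium.
(X, Y): Column prefers X (3 > 0) — not an equilibrium.
(Y, X): Column prefers Y (2 > -1) — not an equilibrium.
(Y, Y): Row prefers X (3 > -2) — not an equilibrium.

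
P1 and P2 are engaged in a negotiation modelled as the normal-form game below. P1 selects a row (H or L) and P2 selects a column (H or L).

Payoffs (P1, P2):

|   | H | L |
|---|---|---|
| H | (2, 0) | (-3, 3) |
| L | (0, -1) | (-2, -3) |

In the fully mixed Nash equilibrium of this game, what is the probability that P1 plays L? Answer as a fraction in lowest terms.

Let r be the probability that P1 plays H. In a completely mixed equilibrium, P2 must be indifferent between H and L.
P2's expected payoff from H is −(1−r); from L it is 3r − 3(1−r).
Setting these equal: r − 1 = 6r − 3, so r = 2/5.
Therefore P1 plays L with probability 1 − 2/5 = 3/5.

3/5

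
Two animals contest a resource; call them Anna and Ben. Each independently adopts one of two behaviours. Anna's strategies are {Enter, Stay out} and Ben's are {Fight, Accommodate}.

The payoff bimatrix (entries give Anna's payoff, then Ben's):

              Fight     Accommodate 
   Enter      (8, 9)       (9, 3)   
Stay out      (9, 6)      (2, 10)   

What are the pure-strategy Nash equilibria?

none

(Enter, Fight): Anna prefers Stay out (9 > 8) — not an equilibrium.
(Enter, Accommodate): Ben prefers Fight (9 > 3) — not an equilibrium.
(Stay out, Fight): Ben prefers Accommodate (10 > 6) — not an equilibrium.
(Stay out, Accommodate): Anna prefers Enter (9 > 2) — not an equilibrium.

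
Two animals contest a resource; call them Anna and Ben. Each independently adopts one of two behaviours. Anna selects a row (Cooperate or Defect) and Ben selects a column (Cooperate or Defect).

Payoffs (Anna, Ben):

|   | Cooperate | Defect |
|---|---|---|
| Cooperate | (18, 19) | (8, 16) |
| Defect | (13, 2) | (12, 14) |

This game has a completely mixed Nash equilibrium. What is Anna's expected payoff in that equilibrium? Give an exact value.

First find y, the probability Ben plays Cooperate, from Anna's indifference between Cooperate and Defect: 18y + 8(1−y) = 13y + 12(1−y), giving y = 4/9.
Since Anna is indifferent in equilibrium, Anna's expected payoff equals the payoff from either row against (4/9, 5/9). Using Cooperate: 18(4/9) + 8(5/9) = 112/9.

112/9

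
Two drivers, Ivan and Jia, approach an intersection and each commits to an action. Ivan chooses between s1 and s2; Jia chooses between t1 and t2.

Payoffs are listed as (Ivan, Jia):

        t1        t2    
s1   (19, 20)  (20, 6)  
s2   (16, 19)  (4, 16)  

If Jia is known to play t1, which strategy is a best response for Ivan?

s1

Against t1, Ivan earns 19 from s1 and 16 from s2.
So s1 is the best response.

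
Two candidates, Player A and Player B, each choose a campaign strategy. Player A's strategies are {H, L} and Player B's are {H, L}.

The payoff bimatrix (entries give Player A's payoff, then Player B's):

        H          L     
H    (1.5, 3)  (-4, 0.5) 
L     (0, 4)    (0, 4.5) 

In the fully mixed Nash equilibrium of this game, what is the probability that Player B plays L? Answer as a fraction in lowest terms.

3/11

Let y be the probability that Player B plays H. In a completely mixed equilibrium, Player A must be indifferent between H and L.
Player A's expected payoff from H is 1.5y − 4(1−y); from L it is 0.
Setting these equal: 5.5y − 4 = 0, so y = 8/11.
Therefore Player B plays L with probability 1 − 8/11 = 3/11.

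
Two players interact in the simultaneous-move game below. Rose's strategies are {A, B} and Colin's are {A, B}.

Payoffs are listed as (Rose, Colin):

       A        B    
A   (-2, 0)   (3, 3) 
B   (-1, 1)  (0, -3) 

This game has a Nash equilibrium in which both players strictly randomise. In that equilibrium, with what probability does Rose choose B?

3/7

Let x be the probability that Rose plays A. In a completely mixed equilibrium, Colin must be indifferent between A and B.
Colin's expected payoff from A is (1−x); from B it is 3x − 3(1−x).
Setting these equal: −x + 1 = 6x − 3, so x = 4/7.
Therefore Rose plays B with probability 1 − 4/7 = 3/7.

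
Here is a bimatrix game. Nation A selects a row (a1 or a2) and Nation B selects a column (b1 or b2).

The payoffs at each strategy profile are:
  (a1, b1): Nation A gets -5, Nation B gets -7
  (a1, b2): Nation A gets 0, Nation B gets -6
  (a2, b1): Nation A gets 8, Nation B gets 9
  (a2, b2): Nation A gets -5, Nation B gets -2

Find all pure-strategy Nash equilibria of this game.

(a1, b1): Nation A prefers a2 (8 > -5); Nation B prefers b2 (-6 > -7) — not an equilibrium.
(a1, b2): Nation A gets 0 ≥ -5 from a2, and Nation B gets -6 ≥ -7 from b1 — Nash equilibrium.
(a2, b1): Nation A gets 8 ≥ -5 from a1, and Nation B gets 9 ≥ -2 from b2 — Nash equilibrium.
(a2, b2): Nation A prefers a1 (0 > -5); Nation B prefers b1 (9 > -2) — not an equilibrium.

(a1, b2) and (a2, b1)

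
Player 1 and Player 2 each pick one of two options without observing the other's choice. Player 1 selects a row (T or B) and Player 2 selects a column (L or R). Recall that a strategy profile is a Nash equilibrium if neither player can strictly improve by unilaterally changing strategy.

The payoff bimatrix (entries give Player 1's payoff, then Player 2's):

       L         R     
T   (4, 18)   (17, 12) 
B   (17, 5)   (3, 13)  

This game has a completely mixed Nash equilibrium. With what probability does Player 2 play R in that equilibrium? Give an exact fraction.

Let q be the probability that Player 2 plays L. In a completely mixed equilibrium, Player 1 must be indifferent between T and B.
Player 1's expected payoff from T is 4q + 17(1−q); from B it is 17q + 3(1−q).
Setting these equal: −13q + 17 = 14q + 3, so q = 14/27.
Therefore Player 2 plays R with probability 1 − 14/27 = 13/27.

13/27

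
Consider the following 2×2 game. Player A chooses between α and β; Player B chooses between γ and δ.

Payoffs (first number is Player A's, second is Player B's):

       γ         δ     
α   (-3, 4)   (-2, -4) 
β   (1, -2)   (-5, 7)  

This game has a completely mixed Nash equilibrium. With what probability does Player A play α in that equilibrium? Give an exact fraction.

Let x be the probability that Player A plays α. In a completely mixed equilibrium, Player B must be indifferent between γ and δ.
Player B's expected payoff from γ is 4x − 2(1−x); from δ it is −4x + 7(1−x).
Setting these equal: 6x − 2 = −11x + 7, so x = 9/17.

9/17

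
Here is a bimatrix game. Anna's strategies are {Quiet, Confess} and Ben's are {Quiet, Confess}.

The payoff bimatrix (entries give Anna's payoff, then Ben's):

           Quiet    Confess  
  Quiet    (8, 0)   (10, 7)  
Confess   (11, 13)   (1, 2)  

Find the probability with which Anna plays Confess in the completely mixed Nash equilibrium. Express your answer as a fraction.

7/18

Let p be the probability that Anna plays Quiet. In a completely mixed equilibrium, Ben must be indifferent between Quiet and Confess.
Ben's expected payoff from Quiet is 13(1−p); from Confess it is 7p + 2(1−p).
Setting these equal: −13p + 13 = 5p + 2, so p = 11/18.
Therefore Anna plays Confess with probability 1 − 11/18 = 7/18.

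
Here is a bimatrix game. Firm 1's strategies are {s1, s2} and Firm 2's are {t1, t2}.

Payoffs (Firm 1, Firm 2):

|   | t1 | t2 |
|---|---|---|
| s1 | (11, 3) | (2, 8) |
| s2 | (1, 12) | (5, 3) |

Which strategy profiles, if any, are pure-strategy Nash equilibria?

(s1, t1): Firm 2 prefers t2 (8 > 3) — not an equilibrium.
(s1, t2): Firm 1 prefers s2 (5 > 2) — not an equilibrium.
(s2, t1): Firm 1 prefers s1 (11 > 1) — not an equilibrium.
(s2, t2): Firm 2 prefers t1 (12 > 3) — not an equilibrium.

none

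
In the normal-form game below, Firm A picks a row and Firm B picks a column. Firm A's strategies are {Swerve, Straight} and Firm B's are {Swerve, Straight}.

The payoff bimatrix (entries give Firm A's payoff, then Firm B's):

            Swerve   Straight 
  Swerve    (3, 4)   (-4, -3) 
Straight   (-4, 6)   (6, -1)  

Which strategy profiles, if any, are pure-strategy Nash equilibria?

(Swerve, Swerve): Firm A gets 3 ≥ -4 from Straight, and Firm B gets 4 ≥ -3 from Straight — Nash equilibrium.
(Swerve, Straight): Firm A prefers Straight (6 > -4); Firm B prefers Swerve (4 > -3) — not an equilibrium.
(Straight, Swerve): Firm A prefers Swerve (3 > -4) — not an equilibrium.
(Straight, Straight): Firm B prefers Swerve (6 > -1) — not an equilibrium.

(Swerve, Swerve)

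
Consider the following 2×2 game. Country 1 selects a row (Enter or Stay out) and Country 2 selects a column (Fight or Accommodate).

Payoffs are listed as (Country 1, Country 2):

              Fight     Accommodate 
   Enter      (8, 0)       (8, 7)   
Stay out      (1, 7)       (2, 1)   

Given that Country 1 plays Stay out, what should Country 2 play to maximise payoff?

Against Stay out, Country 2 earns 7 from Fight and 1 from Accommodate.
So Fight is the best response.

Fight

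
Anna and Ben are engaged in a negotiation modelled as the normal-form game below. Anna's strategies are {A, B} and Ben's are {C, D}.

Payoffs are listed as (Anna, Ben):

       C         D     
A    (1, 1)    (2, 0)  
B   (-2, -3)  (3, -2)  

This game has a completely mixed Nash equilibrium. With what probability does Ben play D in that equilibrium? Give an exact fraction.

Let q be the probability that Ben plays C. In a completely mixed equilibrium, Anna must be indifferent between A and B.
Anna's expected payoff from A is q + 2(1−q); from B it is −2q + 3(1−q).
Setting these equal: −q + 2 = −5q + 3, so q = 1/4.
Therefore Ben plays D with probability 1 − 1/4 = 3/4.

3/4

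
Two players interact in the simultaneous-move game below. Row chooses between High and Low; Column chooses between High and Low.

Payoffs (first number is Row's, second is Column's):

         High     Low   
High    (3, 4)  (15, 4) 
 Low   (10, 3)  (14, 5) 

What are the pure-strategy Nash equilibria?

(High, Low)

(High, High): Row prefers Low (10 > 3) — not an equilibrium.
(High, Low): Row gets 15 ≥ 14 from Low, and Column gets 4 ≥ 4 from High — Nash equilibrium.
(Low, High): Column prefers Low (5 > 3) — not an equilibrium.
(Low, Low): Row prefers High (15 > 14) — not an equilibrium.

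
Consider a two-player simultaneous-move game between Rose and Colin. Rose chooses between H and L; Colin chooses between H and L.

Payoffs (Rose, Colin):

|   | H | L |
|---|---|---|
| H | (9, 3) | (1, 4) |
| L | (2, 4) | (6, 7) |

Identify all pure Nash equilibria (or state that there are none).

(H, H): Colin prefers L (4 > 3) — not an equilibrium.
(H, L): Rose prefers L (6 > 1) — not an equilibrium.
(L, H): Rose prefers H (9 > 2); Colin prefers L (7 > 4) — not an equilibrium.
(L, L): Rose gets 6 ≥ 1 from H, and Colin gets 7 ≥ 4 from H — Nash equilibrium.

(L, L)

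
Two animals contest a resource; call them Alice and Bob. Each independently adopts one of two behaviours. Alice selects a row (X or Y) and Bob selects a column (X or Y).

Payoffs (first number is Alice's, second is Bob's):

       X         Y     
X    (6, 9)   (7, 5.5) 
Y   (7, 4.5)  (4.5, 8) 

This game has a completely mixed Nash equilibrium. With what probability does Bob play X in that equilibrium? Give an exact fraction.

Let c be the probability that Bob plays X. In a completely mixed equilibrium, Alice must be indifferent between X and Y.
Alice's expected payoff from X is 6c + 7(1−c); from Y it is 7c + 4.5(1−c).
Setting these equal: −c + 7 = 2.5c + 4.5, so c = 5/7.

5/7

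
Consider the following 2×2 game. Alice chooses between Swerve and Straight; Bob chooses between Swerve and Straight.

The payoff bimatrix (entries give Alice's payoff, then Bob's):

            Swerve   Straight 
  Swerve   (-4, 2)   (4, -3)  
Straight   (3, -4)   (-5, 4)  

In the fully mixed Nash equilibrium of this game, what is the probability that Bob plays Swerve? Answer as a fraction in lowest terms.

Let y be the probability that Bob plays Swerve. In a completely mixed equilibrium, Alice must be indifferent between Swerve and Straight.
Alice's expected payoff from Swerve is −4y + 4(1−y); from Straight it is 3y − 5(1−y).
Setting these equal: −8y + 4 = 8y − 5, so y = 9/16.

9/16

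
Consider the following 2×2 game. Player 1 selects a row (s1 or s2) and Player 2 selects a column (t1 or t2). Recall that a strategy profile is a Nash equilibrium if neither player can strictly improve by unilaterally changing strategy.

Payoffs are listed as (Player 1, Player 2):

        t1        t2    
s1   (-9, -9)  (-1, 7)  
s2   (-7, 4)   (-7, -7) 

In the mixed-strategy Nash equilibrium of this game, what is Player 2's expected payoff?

-35/27

First find x, the probability Player 1 plays s1, from Player 2's indifference between t1 and t2: −9x + 4(1−x) = 7x − 7(1−x), giving x = 11/27.
Since Player 2 is indifferent in equilibrium, Player 2's expected payoff equals the payoff from either column against (11/27, 16/27). Using t1: −9(11/27) + 4(16/27) = -35/27.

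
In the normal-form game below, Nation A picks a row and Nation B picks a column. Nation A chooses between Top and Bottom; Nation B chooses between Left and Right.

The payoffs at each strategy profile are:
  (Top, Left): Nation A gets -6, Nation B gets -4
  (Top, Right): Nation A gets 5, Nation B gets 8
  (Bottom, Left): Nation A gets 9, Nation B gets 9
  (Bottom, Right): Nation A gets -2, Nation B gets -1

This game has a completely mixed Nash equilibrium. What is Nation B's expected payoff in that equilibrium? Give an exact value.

First find p, the probability Nation A plays Top, from Nation B's indifference between Left and Right: −4p + 9(1−p) = 8p − (1−p), giving p = 5/11.
Since Nation B is indifferent in equilibrium, Nation B's expected payoff equals the payoff from either column against (5/11, 6/11). Using Left: −4(5/11) + 9(6/11) = 34/11.

34/11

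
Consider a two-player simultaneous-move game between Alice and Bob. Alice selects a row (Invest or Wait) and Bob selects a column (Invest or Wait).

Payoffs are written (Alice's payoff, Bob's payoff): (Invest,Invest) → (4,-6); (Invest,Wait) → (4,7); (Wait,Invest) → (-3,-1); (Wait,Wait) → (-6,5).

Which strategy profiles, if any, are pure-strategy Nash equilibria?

(Invest, Invest): Bob prefers Wait (7 > -6) — not an equilibrium.
(Invest, Wait): Alice gets 4 ≥ -6 from Wait, and Bob gets 7 ≥ -6 from Invest — Nash equilibrium.
(Wait, Invest): Alice prefers Invest (4 > -3); Bob prefers Wait (5 > -1) — not an equilibrium.
(Wait, Wait): Alice prefers Invest (4 > -6) — not an equilibrium.

(Invest, Wait)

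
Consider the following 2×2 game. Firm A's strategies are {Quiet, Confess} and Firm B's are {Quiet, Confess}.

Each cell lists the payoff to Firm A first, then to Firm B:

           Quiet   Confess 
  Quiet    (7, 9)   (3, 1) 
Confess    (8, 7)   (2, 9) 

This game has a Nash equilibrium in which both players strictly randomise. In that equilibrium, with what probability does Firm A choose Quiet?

Let r be the probability that Firm A plays Quiet. In a completely mixed equilibrium, Firm B must be indifferent between Quiet and Confess.
Firm B's expected payoff from Quiet is 9r + 7(1−r); from Confess it is r + 9(1−r).
Setting these equal: 2r + 7 = −8r + 9, so r = 1/5.

1/5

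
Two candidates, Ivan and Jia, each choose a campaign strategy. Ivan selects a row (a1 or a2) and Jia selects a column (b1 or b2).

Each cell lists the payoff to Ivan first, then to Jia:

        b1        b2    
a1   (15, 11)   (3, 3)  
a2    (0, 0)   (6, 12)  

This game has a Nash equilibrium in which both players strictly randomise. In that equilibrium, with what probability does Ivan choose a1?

Let p be the probability that Ivan plays a1. In a completely mixed equilibrium, Jia must be indifferent between b1 and b2.
Jia's expected payoff from b1 is 11p; from b2 it is 3p + 12(1−p).
Setting these equal: 11p = −9p + 12, so p = 3/5.

3/5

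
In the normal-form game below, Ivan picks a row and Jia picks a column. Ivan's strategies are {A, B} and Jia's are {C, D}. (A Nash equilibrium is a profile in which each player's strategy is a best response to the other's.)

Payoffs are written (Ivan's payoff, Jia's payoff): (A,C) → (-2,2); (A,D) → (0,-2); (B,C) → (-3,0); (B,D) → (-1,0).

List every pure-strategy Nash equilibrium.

(A, C): Ivan gets -2 ≥ -3 from B, and Jia gets 2 ≥ -2 from D — Nash equilibrium.
(A, D): Jia prefers C (2 > -2) — not an equilibrium.
(B, C): Ivan prefers A (-2 > -3) — not an equilibrium.
(B, D): Ivan prefers A (0 > -1) — not an equilibrium.

(A, C)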